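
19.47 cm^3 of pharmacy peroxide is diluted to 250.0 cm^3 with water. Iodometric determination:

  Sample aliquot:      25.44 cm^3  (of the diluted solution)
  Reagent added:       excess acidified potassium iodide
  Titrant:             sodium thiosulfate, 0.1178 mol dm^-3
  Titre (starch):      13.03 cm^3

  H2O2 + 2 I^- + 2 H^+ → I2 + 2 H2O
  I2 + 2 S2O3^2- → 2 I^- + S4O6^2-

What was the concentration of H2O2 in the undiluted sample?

n(S2O3^2-) = 0.01303 × 0.1178 = 1.535 × 10^-3 mol
n(I2) = n(S2O3^2-)/2 = 7.675 × 10^-4 mol
n(H2O2) in the aliquot = 7.675 × 10^-4 mol (1:1 ratio)
[H2O2]_dilute = 7.675 × 10^-4 / 0.02544 = 0.03017 mol/L
[H2O2]_original = 0.03017 × 250.0/19.47 = 0.3874 mol/L

0.3874 mol/L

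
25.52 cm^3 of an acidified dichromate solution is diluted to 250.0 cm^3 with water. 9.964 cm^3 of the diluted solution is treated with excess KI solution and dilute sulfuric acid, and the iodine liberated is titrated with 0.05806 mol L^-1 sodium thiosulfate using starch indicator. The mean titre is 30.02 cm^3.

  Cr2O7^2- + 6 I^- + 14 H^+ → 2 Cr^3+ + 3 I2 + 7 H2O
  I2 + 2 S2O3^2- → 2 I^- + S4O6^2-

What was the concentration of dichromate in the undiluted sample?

0.2856 mol/L

n(S2O3^2-) = 0.03002 × 0.05806 = 1.743 × 10^-3 mol
n(I2) = n(S2O3^2-)/2 = 8.715 × 10^-4 mol
From the 1:3 ratio, n(Cr2O7^2-) in the aliquot = 1/3 × 8.715 × 10^-4 = 2.905 × 10^-4 mol
[Cr2O7^2-]_dilute = 2.905 × 10^-4 / 0.009964 = 0.02915 mol/L
[Cr2O7^2-]_original = 0.02915 × 250.0/25.52 = 0.2856 mol/L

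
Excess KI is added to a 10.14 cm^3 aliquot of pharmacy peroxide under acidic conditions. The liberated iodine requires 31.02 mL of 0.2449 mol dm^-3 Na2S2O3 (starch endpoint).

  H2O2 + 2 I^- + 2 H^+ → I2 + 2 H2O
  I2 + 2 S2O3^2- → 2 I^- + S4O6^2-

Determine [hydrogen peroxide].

n(S2O3^2-) = 0.03102 × 0.2449 = 7.597 × 10^-3 mol
n(I2) = n(S2O3^2-)/2 = 3.798 × 10^-3 mol
n(H2O2) in the aliquot = 3.798 × 10^-3 mol (1:1 ratio)
[H2O2] = 3.798 × 10^-3 / 0.01014 = 0.3746 mol/L

0.3746 mol/L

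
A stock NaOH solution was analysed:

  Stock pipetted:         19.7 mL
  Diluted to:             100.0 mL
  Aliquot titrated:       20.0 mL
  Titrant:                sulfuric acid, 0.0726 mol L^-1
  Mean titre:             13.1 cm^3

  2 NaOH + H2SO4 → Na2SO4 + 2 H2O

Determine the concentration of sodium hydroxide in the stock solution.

0.483 mol/L

n(H2SO4) = 0.0131 × 0.0726 = 9.51 × 10^-4 mol
From the 2:1 ratio, n(NaOH) in the aliquot = 2/1 × 9.51 × 10^-4 = 1.90 × 10^-3 mol
[NaOH]_dilute = 1.90 × 10^-3 / 0.0200 = 0.0951 mol/L
Dilution factor = 100.0 / 19.7 = 5.076
[NaOH]_stock = 0.0951 × 5.076 = 0.483 mol/L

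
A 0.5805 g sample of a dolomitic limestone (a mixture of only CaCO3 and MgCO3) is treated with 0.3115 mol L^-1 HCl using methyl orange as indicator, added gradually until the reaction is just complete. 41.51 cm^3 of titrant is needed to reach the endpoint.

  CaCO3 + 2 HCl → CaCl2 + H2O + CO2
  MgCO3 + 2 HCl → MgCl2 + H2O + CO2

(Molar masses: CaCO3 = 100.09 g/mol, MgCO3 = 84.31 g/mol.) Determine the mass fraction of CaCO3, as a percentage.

n(HCl) = 0.04151 × 0.3115 = 0.01293 mol
Let x = n(CaCO3), y = n(MgCO3).
Titrant: 2x + 2y = 0.01293;  mass: 100.09x + 84.31y = 0.5805
Solving, x = 2.245 × 10^-3 mol, y = 4.221 × 10^-3 mol
mass of CaCO3 = 2.245 × 10^-3 × 100.09 = 0.2247 g
% CaCO3 = 0.2247 / 0.5805 × 100 = 38.70 %

38.70 %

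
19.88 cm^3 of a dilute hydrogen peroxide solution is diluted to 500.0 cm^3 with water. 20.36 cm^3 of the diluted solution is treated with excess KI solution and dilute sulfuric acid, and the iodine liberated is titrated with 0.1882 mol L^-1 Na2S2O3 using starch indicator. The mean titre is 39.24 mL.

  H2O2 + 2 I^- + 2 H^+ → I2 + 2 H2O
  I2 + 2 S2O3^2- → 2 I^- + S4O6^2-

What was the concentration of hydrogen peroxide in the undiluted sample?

n(S2O3^2-) = 0.03924 × 0.1882 = 7.385 × 10^-3 mol
n(I2) = n(S2O3^2-)/2 = 3.692 × 10^-3 mol
n(H2O2) in the aliquot = 3.692 × 10^-3 mol (1:1 ratio)
[H2O2]_dilute = 3.692 × 10^-3 / 0.02036 = 0.1814 mol/L
[H2O2]_original = 0.1814 × 500.0/19.88 = 4.561 mol/L

4.561 mol/L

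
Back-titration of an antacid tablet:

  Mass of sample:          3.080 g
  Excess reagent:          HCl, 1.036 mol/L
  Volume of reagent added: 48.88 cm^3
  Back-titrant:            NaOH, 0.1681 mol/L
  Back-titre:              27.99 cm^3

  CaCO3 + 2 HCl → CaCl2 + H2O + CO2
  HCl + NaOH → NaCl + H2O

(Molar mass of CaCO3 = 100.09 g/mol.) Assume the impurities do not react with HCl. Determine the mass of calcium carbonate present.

2.299 g

n(HCl) added = 0.04888 × 1.036 = 0.05064 mol
n(NaOH) used in back-titration = 0.02799 × 0.1681 = 4.705 × 10^-3 mol
n(HCl) left over = 4.705 × 10^-3 mol (1:1 ratio)
n(HCl) consumed by analyte = 0.05064 − 4.705 × 10^-3 = 0.04593 mol
From the 1:2 ratio, n(CaCO3) = 1/2 × 0.04593 = 0.02297 mol
mass of CaCO3 = 0.02297 × 100.09 = 2.299 g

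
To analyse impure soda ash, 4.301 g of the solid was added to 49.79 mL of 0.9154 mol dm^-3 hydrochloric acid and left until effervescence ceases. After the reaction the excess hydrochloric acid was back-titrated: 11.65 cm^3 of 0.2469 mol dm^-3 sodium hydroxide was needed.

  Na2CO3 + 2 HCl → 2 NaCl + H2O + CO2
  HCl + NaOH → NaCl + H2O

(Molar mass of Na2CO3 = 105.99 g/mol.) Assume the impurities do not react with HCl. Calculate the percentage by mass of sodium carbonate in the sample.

n(HCl) added = 0.04979 × 0.9154 = 0.04558 mol
n(NaOH) used in back-titration = 0.01165 × 0.2469 = 2.876 × 10^-3 mol
n(HCl) left over = 2.876 × 10^-3 mol (1:1 ratio)
n(HCl) consumed by analyte = 0.04558 − 2.876 × 10^-3 = 0.04270 mol
From the 1:2 ratio, n(Na2CO3) = 1/2 × 0.04270 = 0.02135 mol
mass of Na2CO3 = 0.02135 × 105.99 = 2.263 g
% Na2CO3 = 2.263 / 4.301 × 100 = 52.61 %

52.61 %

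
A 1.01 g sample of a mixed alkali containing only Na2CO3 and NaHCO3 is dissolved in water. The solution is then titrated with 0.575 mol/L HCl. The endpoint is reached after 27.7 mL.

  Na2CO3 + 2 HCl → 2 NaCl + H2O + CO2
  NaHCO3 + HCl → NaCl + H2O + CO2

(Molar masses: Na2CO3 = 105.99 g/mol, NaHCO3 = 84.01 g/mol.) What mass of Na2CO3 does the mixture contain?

n(HCl) = 0.0277 × 0.575 = 0.0159 mol
Let x = n(Na2CO3), y = n(NaHCO3).
Titrant: 2x + 1y = 0.0159;  mass: 105.99x + 84.01y = 1.01
Solving, x = 5.29 × 10^-3 mol, y = 5.35 × 10^-3 mol
mass of Na2CO3 = 5.29 × 10^-3 × 105.99 = 0.561 g

0.561 g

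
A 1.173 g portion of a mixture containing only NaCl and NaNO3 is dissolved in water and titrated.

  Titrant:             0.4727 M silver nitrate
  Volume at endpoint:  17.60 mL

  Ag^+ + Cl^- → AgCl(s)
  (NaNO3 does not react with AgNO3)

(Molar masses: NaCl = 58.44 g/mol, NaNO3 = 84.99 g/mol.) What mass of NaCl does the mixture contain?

n(AgNO3) = 0.01760 × 0.4727 = 8.320 × 10^-3 mol
Let x = n(NaCl), y = n(NaNO3).
Titrant: 1x = 8.320 × 10^-3;  mass: 58.44x + 84.99y = 1.173
Solving, x = 8.320 × 10^-3 mol, y = 8.081 × 10^-3 mol
mass of NaCl = 8.320 × 10^-3 × 58.44 = 0.4862 g

0.4862 g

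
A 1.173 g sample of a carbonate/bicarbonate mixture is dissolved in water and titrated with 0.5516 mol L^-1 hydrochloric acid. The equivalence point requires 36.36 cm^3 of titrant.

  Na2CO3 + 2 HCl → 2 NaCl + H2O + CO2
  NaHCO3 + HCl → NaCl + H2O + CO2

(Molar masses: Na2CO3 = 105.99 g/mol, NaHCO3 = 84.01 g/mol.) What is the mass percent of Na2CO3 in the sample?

74.57 %

n(HCl) = 0.03636 × 0.5516 = 0.02006 mol
Let x = n(Na2CO3), y = n(NaHCO3).
Titrant: 2x + 1y = 0.02006;  mass: 105.99x + 84.01y = 1.173
Solving, x = 8.253 × 10^-3 mol, y = 3.551 × 10^-3 mol
mass of Na2CO3 = 8.253 × 10^-3 × 105.99 = 0.8747 g
% Na2CO3 = 0.8747 / 1.173 × 100 = 74.57 %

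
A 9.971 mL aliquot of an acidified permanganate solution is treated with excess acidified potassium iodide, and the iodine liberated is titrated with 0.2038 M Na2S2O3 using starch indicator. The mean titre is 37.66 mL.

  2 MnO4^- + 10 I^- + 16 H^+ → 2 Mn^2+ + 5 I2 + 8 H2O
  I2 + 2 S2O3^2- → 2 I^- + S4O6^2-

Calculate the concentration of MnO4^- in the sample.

0.1539 M

n(S2O3^2-) = 0.03766 × 0.2038 = 7.675 × 10^-3 mol
n(I2) = n(S2O3^2-)/2 = 3.838 × 10^-3 mol
From the 2:5 ratio, n(MnO4^-) in the aliquot = 2/5 × 3.838 × 10^-3 = 1.535 × 10^-3 mol
[MnO4^-] = 1.535 × 10^-3 / 0.009971 = 0.1539 mol/L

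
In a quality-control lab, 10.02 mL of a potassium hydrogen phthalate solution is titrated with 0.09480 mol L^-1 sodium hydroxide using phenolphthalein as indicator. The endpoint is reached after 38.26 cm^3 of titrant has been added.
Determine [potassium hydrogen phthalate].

KHC8H4O4 + NaOH → KNaC8H4O4 + H2O
n(NaOH) = 0.03826 L × 0.09480 mol/L = 3.627 × 10^-3 mol
n(KHC8H4O4) = 3.627 × 10^-3 mol (1:1 mole ratio)
[KHC8H4O4] = 3.627 × 10^-3 mol / 0.01002 L = 0.3620 mol/L

0.3620 mol/L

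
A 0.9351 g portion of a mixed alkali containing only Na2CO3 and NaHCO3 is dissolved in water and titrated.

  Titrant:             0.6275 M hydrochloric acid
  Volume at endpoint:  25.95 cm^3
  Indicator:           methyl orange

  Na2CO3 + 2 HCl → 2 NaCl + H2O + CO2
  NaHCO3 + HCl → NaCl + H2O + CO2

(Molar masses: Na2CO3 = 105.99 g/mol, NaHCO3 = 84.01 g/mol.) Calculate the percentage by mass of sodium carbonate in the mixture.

n(HCl) = 0.02595 × 0.6275 = 0.01628 mol
Let x = n(Na2CO3), y = n(NaHCO3).
Titrant: 2x + 1y = 0.01628;  mass: 105.99x + 84.01y = 0.9351
Solving, x = 6.979 × 10^-3 mol, y = 2.326 × 10^-3 mol
mass of Na2CO3 = 6.979 × 10^-3 × 105.99 = 0.7397 g
% Na2CO3 = 0.7397 / 0.9351 × 100 = 79.10 %

79.10 %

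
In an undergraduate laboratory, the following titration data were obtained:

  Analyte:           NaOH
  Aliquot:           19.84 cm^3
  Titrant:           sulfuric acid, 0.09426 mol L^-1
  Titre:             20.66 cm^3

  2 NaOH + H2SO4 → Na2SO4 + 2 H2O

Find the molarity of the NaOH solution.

0.1963 mol/L

n(H2SO4) = 0.02066 L × 0.09426 mol/L = 1.947 × 10^-3 mol
From the 2:1 mole ratio, n(NaOH) = 2/1 × 1.947 × 10^-3 = 3.895 × 10^-3 mol
[NaOH] = 3.895 × 10^-3 mol / 0.01984 L = 0.1963 mol/L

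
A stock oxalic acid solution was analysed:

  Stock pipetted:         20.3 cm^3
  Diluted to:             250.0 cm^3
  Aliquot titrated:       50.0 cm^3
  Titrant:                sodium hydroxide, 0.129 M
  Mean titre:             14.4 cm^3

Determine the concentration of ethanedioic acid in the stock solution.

H2C2O4 + 2 NaOH → Na2C2O4 + 2 H2O
n(NaOH) = 0.0144 × 0.129 = 1.86 × 10^-3 mol
From the 1:2 ratio, n(H2C2O4) in the aliquot = 1/2 × 1.86 × 10^-3 = 9.29 × 10^-4 mol
[H2C2O4]_dilute = 9.29 × 10^-4 / 0.0500 = 0.0186 mol/L
Dilution factor = 250.0 / 20.3 = 12.32
[H2C2O4]_stock = 0.0186 × 12.32 = 0.229 mol/L

0.229 M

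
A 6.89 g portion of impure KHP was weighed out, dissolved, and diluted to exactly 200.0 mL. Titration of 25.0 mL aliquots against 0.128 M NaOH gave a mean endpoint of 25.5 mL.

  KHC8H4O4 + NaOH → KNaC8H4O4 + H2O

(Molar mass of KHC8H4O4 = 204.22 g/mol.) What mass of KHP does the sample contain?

5.33 g

n(NaOH) per titration = 0.0255 × 0.128 = 3.26 × 10^-3 mol
n(KHC8H4O4) in each aliquot = 3.26 × 10^-3 mol (1:1 ratio)
n(KHC8H4O4) in the whole flask = 3.26 × 10^-3 × 200.0/25.0 = 0.0261 mol
mass of KHC8H4O4 = 0.0261 × 204.22 = 5.33 g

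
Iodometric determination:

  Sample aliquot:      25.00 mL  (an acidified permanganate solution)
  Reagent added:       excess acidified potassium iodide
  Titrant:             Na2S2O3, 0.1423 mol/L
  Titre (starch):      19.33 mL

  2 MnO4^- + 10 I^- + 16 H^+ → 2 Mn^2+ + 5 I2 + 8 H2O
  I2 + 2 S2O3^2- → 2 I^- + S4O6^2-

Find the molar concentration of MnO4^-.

0.02201 mol/L

n(S2O3^2-) = 0.01933 × 0.1423 = 2.751 × 10^-3 mol
n(I2) = n(S2O3^2-)/2 = 1.375 × 10^-3 mol
From the 2:5 ratio, n(MnO4^-) in the aliquot = 2/5 × 1.375 × 10^-3 = 5.501 × 10^-4 mol
[MnO4^-] = 5.501 × 10^-4 / 0.02500 = 0.02201 mol/L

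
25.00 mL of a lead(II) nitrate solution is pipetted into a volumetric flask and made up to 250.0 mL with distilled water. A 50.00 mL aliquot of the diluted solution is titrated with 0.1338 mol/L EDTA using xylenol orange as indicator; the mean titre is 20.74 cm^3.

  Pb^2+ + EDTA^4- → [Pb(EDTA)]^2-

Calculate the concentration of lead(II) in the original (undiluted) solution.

n(EDTA) = 0.02074 × 0.1338 = 2.775 × 10^-3 mol
n(Pb2+) in the aliquot = 2.775 × 10^-3 mol (1:1 ratio)
[Pb2+]_dilute = 2.775 × 10^-3 / 0.05000 = 0.05550 mol/L
Dilution factor = 250.0 / 25.00 = 10.00
[Pb2+]_stock = 0.05550 × 10.00 = 0.5550 mol/L

0.5550 mol/L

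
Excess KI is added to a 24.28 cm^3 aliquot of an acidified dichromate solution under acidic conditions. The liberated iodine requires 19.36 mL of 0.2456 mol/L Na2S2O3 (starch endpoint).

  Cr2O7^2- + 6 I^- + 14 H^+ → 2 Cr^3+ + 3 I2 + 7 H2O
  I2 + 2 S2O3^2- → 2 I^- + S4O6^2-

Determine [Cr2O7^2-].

n(S2O3^2-) = 0.01936 × 0.2456 = 4.755 × 10^-3 mol
n(I2) = n(S2O3^2-)/2 = 2.377 × 10^-3 mol
From the 1:3 ratio, n(Cr2O7^2-) in the aliquot = 1/3 × 2.377 × 10^-3 = 7.925 × 10^-4 mol
[Cr2O7^2-] = 7.925 × 10^-4 / 0.02428 = 0.03264 mol/L

0.03264 mol/L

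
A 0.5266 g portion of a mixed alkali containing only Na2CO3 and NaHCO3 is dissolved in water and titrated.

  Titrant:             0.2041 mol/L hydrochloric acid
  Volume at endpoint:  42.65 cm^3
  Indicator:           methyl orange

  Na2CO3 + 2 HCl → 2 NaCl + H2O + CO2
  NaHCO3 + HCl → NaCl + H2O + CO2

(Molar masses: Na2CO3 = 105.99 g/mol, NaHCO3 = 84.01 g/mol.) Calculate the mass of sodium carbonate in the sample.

0.3498 g

n(HCl) = 0.04265 × 0.2041 = 8.705 × 10^-3 mol
Let x = n(Na2CO3), y = n(NaHCO3).
Titrant: 2x + 1y = 8.705 × 10^-3;  mass: 105.99x + 84.01y = 0.5266
Solving, x = 3.300 × 10^-3 mol, y = 2.105 × 10^-3 mol
mass of Na2CO3 = 3.300 × 10^-3 × 105.99 = 0.3498 g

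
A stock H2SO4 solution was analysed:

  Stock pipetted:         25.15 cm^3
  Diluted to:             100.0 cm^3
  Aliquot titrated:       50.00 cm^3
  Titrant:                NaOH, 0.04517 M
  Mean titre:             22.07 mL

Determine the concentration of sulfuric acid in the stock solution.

0.03964 M

H2SO4 + 2 NaOH → Na2SO4 + 2 H2O
n(NaOH) = 0.02207 × 0.04517 = 9.969 × 10^-4 mol
From the 1:2 ratio, n(H2SO4) in the aliquot = 1/2 × 9.969 × 10^-4 = 4.985 × 10^-4 mol
[H2SO4]_dilute = 4.985 × 10^-4 / 0.05000 = 0.009969 mol/L
Dilution factor = 100.0 / 25.15 = 3.976
[H2SO4]_stock = 0.009969 × 3.976 = 0.03964 mol/L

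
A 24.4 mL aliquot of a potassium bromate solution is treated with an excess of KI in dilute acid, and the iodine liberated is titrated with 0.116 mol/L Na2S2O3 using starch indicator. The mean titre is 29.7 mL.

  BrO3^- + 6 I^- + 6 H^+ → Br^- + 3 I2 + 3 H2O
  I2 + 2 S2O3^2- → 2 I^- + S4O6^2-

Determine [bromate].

n(S2O3^2-) = 0.0297 × 0.116 = 3.45 × 10^-3 mol
n(I2) = n(S2O3^2-)/2 = 1.72 × 10^-3 mol
From the 1:3 ratio, n(BrO3^-) in the aliquot = 1/3 × 1.72 × 10^-3 = 5.74 × 10^-4 mol
[BrO3^-] = 5.74 × 10^-4 / 0.0244 = 0.0235 mol/L

0.0235 mol/L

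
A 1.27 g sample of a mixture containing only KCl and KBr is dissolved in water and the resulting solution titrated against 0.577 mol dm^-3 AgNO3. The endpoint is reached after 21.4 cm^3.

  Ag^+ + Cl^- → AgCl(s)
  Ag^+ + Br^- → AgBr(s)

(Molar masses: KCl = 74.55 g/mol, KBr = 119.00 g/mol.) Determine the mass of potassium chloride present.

0.334 g

n(AgNO3) = 0.0214 × 0.577 = 0.0123 mol
Let x = n(KCl), y = n(KBr).
Titrant: 1x + 1y = 0.0123;  mass: 74.55x + 119.00y = 1.27
Solving, x = 4.49 × 10^-3 mol, y = 7.86 × 10^-3 mol
mass of KCl = 4.49 × 10^-3 × 74.55 = 0.334 g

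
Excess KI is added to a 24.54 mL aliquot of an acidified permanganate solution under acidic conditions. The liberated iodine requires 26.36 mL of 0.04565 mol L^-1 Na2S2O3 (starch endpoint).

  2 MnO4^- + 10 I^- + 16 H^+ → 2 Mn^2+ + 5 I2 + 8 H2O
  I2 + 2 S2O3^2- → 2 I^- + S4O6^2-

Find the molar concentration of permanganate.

0.009807 mol/L

n(S2O3^2-) = 0.02636 × 0.04565 = 1.203 × 10^-3 mol
n(I2) = n(S2O3^2-)/2 = 6.017 × 10^-4 mol
From the 2:5 ratio, n(MnO4^-) in the aliquot = 2/5 × 6.017 × 10^-4 = 2.407 × 10^-4 mol
[MnO4^-] = 2.407 × 10^-4 / 0.02454 = 0.009807 mol/L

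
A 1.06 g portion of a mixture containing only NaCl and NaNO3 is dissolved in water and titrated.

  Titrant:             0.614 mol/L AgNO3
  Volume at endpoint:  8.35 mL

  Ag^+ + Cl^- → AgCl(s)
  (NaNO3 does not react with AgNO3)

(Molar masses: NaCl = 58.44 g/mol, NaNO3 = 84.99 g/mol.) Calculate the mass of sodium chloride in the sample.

0.300 g

n(AgNO3) = 0.00835 × 0.614 = 5.13 × 10^-3 mol
Let x = n(NaCl), y = n(NaNO3).
Titrant: 1x = 5.13 × 10^-3;  mass: 58.44x + 84.99y = 1.06
Solving, x = 5.13 × 10^-3 mol, y = 8.95 × 10^-3 mol
mass of NaCl = 5.13 × 10^-3 × 58.44 = 0.300 g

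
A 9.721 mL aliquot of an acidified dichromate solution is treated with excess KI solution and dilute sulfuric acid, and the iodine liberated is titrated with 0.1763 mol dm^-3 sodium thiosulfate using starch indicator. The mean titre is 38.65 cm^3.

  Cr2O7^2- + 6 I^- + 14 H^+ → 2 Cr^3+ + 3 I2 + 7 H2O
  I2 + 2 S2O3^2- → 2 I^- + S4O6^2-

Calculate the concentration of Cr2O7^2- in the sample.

n(S2O3^2-) = 0.03865 × 0.1763 = 6.814 × 10^-3 mol
n(I2) = n(S2O3^2-)/2 = 3.407 × 10^-3 mol
From the 1:3 ratio, n(Cr2O7^2-) in the aliquot = 1/3 × 3.407 × 10^-3 = 1.136 × 10^-3 mol
[Cr2O7^2-] = 1.136 × 10^-3 / 0.009721 = 0.1168 mol/L

0.1168 mol/L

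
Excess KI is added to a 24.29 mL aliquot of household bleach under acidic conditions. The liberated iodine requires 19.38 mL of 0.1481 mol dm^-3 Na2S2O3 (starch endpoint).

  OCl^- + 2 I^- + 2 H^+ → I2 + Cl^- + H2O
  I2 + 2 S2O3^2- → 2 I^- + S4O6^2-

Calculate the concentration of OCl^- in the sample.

0.05908 mol/L

n(S2O3^2-) = 0.01938 × 0.1481 = 2.870 × 10^-3 mol
n(I2) = n(S2O3^2-)/2 = 1.435 × 10^-3 mol
n(OCl^-) in the aliquot = 1.435 × 10^-3 mol (1:1 ratio)
[OCl^-] = 1.435 × 10^-3 / 0.02429 = 0.05908 mol/L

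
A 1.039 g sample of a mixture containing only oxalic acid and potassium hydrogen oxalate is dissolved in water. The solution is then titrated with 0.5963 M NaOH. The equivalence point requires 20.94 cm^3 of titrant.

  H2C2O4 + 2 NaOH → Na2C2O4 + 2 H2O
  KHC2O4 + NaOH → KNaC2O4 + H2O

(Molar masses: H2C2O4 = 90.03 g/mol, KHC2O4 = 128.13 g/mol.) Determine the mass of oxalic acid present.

0.3038 g

n(NaOH) = 0.02094 × 0.5963 = 0.01249 mol
Let x = n(H2C2O4), y = n(KHC2O4).
Titrant: 2x + 1y = 0.01249;  mass: 90.03x + 128.13y = 1.039
Solving, x = 3.374 × 10^-3 mol, y = 5.738 × 10^-3 mol
mass of H2C2O4 = 3.374 × 10^-3 × 90.03 = 0.3038 g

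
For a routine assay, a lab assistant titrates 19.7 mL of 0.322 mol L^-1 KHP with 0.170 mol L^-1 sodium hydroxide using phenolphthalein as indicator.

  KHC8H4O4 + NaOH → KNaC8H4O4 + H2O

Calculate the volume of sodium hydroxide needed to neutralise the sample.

n(KHC8H4O4) = 0.0197 L × 0.322 mol/L = 6.34 × 10^-3 mol
n(NaOH) = 6.34 × 10^-3 mol (1:1 stoichiometry)
V(NaOH) = 6.34 × 10^-3 mol / 0.170 mol/L = 0.0373 L = 37.3 mL

37.3 mL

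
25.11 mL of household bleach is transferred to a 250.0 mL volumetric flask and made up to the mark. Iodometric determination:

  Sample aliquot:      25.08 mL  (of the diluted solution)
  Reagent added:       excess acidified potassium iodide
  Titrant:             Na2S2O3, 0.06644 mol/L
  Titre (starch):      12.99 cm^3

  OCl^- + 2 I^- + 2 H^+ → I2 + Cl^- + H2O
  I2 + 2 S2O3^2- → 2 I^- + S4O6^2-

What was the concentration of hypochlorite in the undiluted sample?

n(S2O3^2-) = 0.01299 × 0.06644 = 8.631 × 10^-4 mol
n(I2) = n(S2O3^2-)/2 = 4.315 × 10^-4 mol
n(OCl^-) in the aliquot = 4.315 × 10^-4 mol (1:1 ratio)
[OCl^-]_dilute = 4.315 × 10^-4 / 0.02508 = 0.01721 mol/L
[OCl^-]_original = 0.01721 × 250.0/25.11 = 0.1713 mol/L

0.1713 mol/L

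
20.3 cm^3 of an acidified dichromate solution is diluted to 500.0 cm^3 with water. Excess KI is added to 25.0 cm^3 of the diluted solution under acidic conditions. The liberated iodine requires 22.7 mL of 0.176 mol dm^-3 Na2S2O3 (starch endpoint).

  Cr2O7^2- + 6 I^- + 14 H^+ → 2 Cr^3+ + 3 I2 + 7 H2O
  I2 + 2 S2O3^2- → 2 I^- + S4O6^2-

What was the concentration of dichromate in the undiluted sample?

n(S2O3^2-) = 0.0227 × 0.176 = 4.00 × 10^-3 mol
n(I2) = n(S2O3^2-)/2 = 2.00 × 10^-3 mol
From the 1:3 ratio, n(Cr2O7^2-) in the aliquot = 1/3 × 2.00 × 10^-3 = 6.66 × 10^-4 mol
[Cr2O7^2-]_dilute = 6.66 × 10^-4 / 0.0250 = 0.0266 mol/L
[Cr2O7^2-]_original = 0.0266 × 500.0/20.3 = 0.656 mol/L

0.656 mol/L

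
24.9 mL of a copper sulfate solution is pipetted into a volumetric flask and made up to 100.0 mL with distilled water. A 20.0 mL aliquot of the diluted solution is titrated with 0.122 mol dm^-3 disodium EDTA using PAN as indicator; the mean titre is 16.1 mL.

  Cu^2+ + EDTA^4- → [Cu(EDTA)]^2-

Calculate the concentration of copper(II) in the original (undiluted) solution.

0.394 mol/L

n(EDTA) = 0.0161 × 0.122 = 1.96 × 10^-3 mol
n(Cu2+) in the aliquot = 1.96 × 10^-3 mol (1:1 ratio)
[Cu2+]_dilute = 1.96 × 10^-3 / 0.0200 = 0.0982 mol/L
Dilution factor = 100.0 / 24.9 = 4.016
[Cu2+]_stock = 0.0982 × 4.016 = 0.394 mol/L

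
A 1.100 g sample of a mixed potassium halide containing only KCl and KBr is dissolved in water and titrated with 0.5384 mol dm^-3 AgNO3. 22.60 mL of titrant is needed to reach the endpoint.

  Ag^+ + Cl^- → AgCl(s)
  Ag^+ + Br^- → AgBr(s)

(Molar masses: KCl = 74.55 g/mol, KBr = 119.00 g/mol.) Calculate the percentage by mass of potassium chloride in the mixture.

n(AgNO3) = 0.02260 × 0.5384 = 0.01217 mol
Let x = n(KCl), y = n(KBr).
Titrant: 1x + 1y = 0.01217;  mass: 74.55x + 119.00y = 1.100
Solving, x = 7.828 × 10^-3 mol, y = 4.339 × 10^-3 mol
mass of KCl = 7.828 × 10^-3 × 74.55 = 0.5836 g
% KCl = 0.5836 / 1.100 × 100 = 53.06 %

53.06 %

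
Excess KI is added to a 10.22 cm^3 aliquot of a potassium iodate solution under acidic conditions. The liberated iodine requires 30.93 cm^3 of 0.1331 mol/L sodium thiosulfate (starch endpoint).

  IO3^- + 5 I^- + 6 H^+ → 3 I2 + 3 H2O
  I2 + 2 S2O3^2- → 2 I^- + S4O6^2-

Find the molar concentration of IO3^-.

0.06714 mol/L

n(S2O3^2-) = 0.03093 × 0.1331 = 4.117 × 10^-3 mol
n(I2) = n(S2O3^2-)/2 = 2.058 × 10^-3 mol
From the 1:3 ratio, n(IO3^-) in the aliquot = 1/3 × 2.058 × 10^-3 = 6.861 × 10^-4 mol
[IO3^-] = 6.861 × 10^-4 / 0.01022 = 0.06714 mol/L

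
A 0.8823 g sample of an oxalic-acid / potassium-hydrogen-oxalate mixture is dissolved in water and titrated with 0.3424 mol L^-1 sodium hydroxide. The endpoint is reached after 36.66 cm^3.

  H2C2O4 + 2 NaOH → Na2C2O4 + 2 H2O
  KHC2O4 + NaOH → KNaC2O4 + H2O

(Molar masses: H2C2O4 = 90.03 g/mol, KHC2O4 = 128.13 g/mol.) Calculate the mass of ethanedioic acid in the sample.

n(NaOH) = 0.03666 × 0.3424 = 0.01255 mol
Let x = n(H2C2O4), y = n(KHC2O4).
Titrant: 2x + 1y = 0.01255;  mass: 90.03x + 128.13y = 0.8823
Solving, x = 4.368 × 10^-3 mol, y = 3.817 × 10^-3 mol
mass of H2C2O4 = 4.368 × 10^-3 × 90.03 = 0.3932 g

0.3932 g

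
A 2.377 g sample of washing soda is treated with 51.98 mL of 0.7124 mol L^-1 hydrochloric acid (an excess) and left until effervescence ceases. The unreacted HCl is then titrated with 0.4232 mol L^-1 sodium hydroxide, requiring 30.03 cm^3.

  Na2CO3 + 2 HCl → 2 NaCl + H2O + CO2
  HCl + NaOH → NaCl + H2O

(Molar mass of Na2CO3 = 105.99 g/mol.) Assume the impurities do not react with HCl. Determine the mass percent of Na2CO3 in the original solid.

n(HCl) added = 0.05198 × 0.7124 = 0.03703 mol
n(NaOH) used in back-titration = 0.03003 × 0.4232 = 0.01271 mol
n(HCl) left over = 0.01271 mol (1:1 ratio)
n(HCl) consumed by analyte = 0.03703 − 0.01271 = 0.02432 mol
From the 1:2 ratio, n(Na2CO3) = 1/2 × 0.02432 = 0.01216 mol
mass of Na2CO3 = 0.01216 × 105.99 = 1.289 g
% Na2CO3 = 1.289 / 2.377 × 100 = 54.23 %

54.23 %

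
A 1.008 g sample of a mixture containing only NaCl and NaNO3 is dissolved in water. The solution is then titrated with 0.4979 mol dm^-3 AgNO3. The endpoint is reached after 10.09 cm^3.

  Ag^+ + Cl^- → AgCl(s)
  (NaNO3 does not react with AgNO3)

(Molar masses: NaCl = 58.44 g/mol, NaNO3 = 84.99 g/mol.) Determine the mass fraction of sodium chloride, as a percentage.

29.13 %

n(AgNO3) = 0.01009 × 0.4979 = 5.024 × 10^-3 mol
Let x = n(NaCl), y = n(NaNO3).
Titrant: 1x = 5.024 × 10^-3;  mass: 58.44x + 84.99y = 1.008
Solving, x = 5.024 × 10^-3 mol, y = 8.406 × 10^-3 mol
mass of NaCl = 5.024 × 10^-3 × 58.44 = 0.2936 g
% NaCl = 0.2936 / 1.008 × 100 = 29.13 %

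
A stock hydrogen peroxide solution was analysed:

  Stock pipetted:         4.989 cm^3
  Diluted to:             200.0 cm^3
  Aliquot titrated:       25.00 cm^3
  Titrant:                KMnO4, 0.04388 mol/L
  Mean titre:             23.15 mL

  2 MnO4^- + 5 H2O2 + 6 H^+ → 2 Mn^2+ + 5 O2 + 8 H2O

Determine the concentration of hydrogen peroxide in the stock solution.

n(KMnO4) = 0.02315 × 0.04388 = 1.016 × 10^-3 mol
From the 5:2 ratio, n(H2O2) in the aliquot = 5/2 × 1.016 × 10^-3 = 2.540 × 10^-3 mol
[H2O2]_dilute = 2.540 × 10^-3 / 0.02500 = 0.1016 mol/L
Dilution factor = 200.0 / 4.989 = 40.09
[H2O2]_stock = 0.1016 × 40.09 = 4.072 mol/L

4.072 mol/L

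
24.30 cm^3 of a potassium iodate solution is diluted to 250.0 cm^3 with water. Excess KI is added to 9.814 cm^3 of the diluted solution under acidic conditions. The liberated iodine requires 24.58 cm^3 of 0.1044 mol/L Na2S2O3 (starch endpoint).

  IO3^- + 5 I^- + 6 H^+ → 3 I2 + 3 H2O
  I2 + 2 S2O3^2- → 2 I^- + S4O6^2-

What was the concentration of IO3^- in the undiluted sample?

0.4484 mol/L

n(S2O3^2-) = 0.02458 × 0.1044 = 2.566 × 10^-3 mol
n(I2) = n(S2O3^2-)/2 = 1.283 × 10^-3 mol
From the 1:3 ratio, n(IO3^-) in the aliquot = 1/3 × 1.283 × 10^-3 = 4.277 × 10^-4 mol
[IO3^-]_dilute = 4.277 × 10^-4 / 0.009814 = 0.04358 mol/L
[IO3^-]_original = 0.04358 × 250.0/24.30 = 0.4484 mol/L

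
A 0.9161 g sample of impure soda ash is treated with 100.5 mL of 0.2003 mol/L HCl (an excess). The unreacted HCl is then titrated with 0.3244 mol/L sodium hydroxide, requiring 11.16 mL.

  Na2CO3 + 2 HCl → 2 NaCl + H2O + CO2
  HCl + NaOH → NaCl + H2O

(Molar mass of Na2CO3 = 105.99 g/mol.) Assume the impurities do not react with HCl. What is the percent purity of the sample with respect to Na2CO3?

95.51 %

n(HCl) added = 0.1005 × 0.2003 = 0.02013 mol
n(NaOH) used in back-titration = 0.01116 × 0.3244 = 3.620 × 10^-3 mol
n(HCl) left over = 3.620 × 10^-3 mol (1:1 ratio)
n(HCl) consumed by analyte = 0.02013 − 3.620 × 10^-3 = 0.01651 mol
From the 1:2 ratio, n(Na2CO3) = 1/2 × 0.01651 = 8.255 × 10^-3 mol
mass of Na2CO3 = 8.255 × 10^-3 × 105.99 = 0.8749 g
% Na2CO3 = 0.8749 / 0.9161 × 100 = 95.51 %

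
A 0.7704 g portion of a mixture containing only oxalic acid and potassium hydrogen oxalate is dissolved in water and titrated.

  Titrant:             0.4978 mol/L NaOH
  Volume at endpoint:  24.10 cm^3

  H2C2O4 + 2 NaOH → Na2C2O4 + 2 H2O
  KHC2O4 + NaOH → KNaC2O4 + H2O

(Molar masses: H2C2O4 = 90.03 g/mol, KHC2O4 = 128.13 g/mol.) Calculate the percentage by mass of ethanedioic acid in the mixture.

n(NaOH) = 0.02410 × 0.4978 = 0.01200 mol
Let x = n(H2C2O4), y = n(KHC2O4).
Titrant: 2x + 1y = 0.01200;  mass: 90.03x + 128.13y = 0.7704
Solving, x = 4.613 × 10^-3 mol, y = 2.772 × 10^-3 mol
mass of H2C2O4 = 4.613 × 10^-3 × 90.03 = 0.4153 g
% H2C2O4 = 0.4153 / 0.7704 × 100 = 53.90 %

53.90 %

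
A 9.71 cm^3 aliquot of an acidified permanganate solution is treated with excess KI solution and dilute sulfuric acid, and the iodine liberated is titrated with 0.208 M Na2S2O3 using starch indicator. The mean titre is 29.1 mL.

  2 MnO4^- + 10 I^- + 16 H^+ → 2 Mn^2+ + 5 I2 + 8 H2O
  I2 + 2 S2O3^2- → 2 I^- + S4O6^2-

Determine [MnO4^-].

n(S2O3^2-) = 0.0291 × 0.208 = 6.05 × 10^-3 mol
n(I2) = n(S2O3^2-)/2 = 3.03 × 10^-3 mol
From the 2:5 ratio, n(MnO4^-) in the aliquot = 2/5 × 3.03 × 10^-3 = 1.21 × 10^-3 mol
[MnO4^-] = 1.21 × 10^-3 / 0.00971 = 0.125 mol/L

0.125 M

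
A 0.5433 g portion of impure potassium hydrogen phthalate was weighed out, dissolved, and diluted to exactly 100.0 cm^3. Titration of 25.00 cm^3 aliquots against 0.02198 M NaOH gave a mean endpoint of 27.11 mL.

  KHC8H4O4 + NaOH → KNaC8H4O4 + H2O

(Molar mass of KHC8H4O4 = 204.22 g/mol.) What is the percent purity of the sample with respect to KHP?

n(NaOH) per titration = 0.02711 × 0.02198 = 5.959 × 10^-4 mol
n(KHC8H4O4) in each aliquot = 5.959 × 10^-4 mol (1:1 ratio)
n(KHC8H4O4) in the whole flask = 5.959 × 10^-4 × 100.0/25.00 = 2.384 × 10^-3 mol
mass of KHC8H4O4 = 2.384 × 10^-3 × 204.22 = 0.4868 g
% KHC8H4O4 = 0.4868 / 0.5433 × 100 = 89.59 %

89.59 %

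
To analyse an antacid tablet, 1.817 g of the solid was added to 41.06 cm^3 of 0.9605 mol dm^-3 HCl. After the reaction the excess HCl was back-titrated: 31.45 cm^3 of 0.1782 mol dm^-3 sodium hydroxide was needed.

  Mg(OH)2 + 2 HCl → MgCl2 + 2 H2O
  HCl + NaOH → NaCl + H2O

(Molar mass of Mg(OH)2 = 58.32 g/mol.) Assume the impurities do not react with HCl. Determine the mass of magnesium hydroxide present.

n(HCl) added = 0.04106 × 0.9605 = 0.03944 mol
n(NaOH) used in back-titration = 0.03145 × 0.1782 = 5.604 × 10^-3 mol
n(HCl) left over = 5.604 × 10^-3 mol (1:1 ratio)
n(HCl) consumed by analyte = 0.03944 − 5.604 × 10^-3 = 0.03383 mol
From the 1:2 ratio, n(Mg(OH)2) = 1/2 × 0.03383 = 0.01692 mol
mass of Mg(OH)2 = 0.01692 × 58.32 = 0.9866 g

0.9866 g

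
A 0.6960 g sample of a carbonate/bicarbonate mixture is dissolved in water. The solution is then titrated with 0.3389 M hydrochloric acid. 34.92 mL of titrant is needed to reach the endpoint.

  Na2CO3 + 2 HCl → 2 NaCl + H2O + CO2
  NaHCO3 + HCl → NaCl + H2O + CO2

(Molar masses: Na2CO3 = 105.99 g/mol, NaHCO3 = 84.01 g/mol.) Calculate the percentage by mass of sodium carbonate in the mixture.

n(HCl) = 0.03492 × 0.3389 = 0.01183 mol
Let x = n(Na2CO3), y = n(NaHCO3).
Titrant: 2x + 1y = 0.01183;  mass: 105.99x + 84.01y = 0.6960
Solving, x = 4.807 × 10^-3 mol, y = 2.219 × 10^-3 mol
mass of Na2CO3 = 4.807 × 10^-3 × 105.99 = 0.5095 g
% Na2CO3 = 0.5095 / 0.6960 × 100 = 73.21 %

73.21 %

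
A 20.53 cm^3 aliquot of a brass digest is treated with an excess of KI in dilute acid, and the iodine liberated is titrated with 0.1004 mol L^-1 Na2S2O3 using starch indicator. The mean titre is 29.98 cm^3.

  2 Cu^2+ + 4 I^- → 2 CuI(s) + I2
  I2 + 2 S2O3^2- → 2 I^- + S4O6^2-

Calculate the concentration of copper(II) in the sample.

0.1466 mol/L

n(S2O3^2-) = 0.02998 × 0.1004 = 3.010 × 10^-3 mol
n(I2) = n(S2O3^2-)/2 = 1.505 × 10^-3 mol
From the 2:1 ratio, n(Cu2+) in the aliquot = 2/1 × 1.505 × 10^-3 = 3.010 × 10^-3 mol
[Cu2+] = 3.010 × 10^-3 / 0.02053 = 0.1466 mol/L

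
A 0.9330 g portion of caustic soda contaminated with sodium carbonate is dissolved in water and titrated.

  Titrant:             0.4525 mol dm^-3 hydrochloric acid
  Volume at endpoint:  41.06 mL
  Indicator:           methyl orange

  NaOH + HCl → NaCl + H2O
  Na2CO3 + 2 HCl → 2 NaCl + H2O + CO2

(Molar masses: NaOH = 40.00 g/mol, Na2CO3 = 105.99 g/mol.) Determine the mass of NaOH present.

0.1589 g

n(HCl) = 0.04106 × 0.4525 = 0.01858 mol
Let x = n(NaOH), y = n(Na2CO3).
Titrant: 1x + 2y = 0.01858;  mass: 40.00x + 105.99y = 0.9330
Solving, x = 3.973 × 10^-3 mol, y = 7.303 × 10^-3 mol
mass of NaOH = 3.973 × 10^-3 × 40.00 = 0.1589 g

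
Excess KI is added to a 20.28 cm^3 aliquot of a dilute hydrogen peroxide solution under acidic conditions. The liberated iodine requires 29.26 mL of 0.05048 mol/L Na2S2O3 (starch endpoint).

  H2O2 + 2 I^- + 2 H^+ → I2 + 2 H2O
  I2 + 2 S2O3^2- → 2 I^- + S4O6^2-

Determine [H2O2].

n(S2O3^2-) = 0.02926 × 0.05048 = 1.477 × 10^-3 mol
n(I2) = n(S2O3^2-)/2 = 7.385 × 10^-4 mol
n(H2O2) in the aliquot = 7.385 × 10^-4 mol (1:1 ratio)
[H2O2] = 7.385 × 10^-4 / 0.02028 = 0.03642 mol/L

0.03642 mol/L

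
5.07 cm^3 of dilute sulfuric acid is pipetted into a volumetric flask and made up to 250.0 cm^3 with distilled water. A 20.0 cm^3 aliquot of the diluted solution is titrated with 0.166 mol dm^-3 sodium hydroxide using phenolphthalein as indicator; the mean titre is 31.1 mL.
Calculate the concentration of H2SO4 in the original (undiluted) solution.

H2SO4 + 2 NaOH → Na2SO4 + 2 H2O
n(NaOH) = 0.0311 × 0.166 = 5.16 × 10^-3 mol
From the 1:2 ratio, n(H2SO4) in the aliquot = 1/2 × 5.16 × 10^-3 = 2.58 × 10^-3 mol
[H2SO4]_dilute = 2.58 × 10^-3 / 0.0200 = 0.129 mol/L
Dilution factor = 250.0 / 5.07 = 49.31
[H2SO4]_stock = 0.129 × 49.31 = 6.36 mol/L

6.36 mol/L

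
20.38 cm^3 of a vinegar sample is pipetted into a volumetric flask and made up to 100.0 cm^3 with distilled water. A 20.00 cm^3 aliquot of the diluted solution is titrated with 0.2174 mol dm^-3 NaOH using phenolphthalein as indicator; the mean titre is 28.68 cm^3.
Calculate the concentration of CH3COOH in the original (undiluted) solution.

CH3COOH + NaOH → CH3COONa + H2O
n(NaOH) = 0.02868 × 0.2174 = 6.235 × 10^-3 mol
n(CH3COOH) in the aliquot = 6.235 × 10^-3 mol (1:1 ratio)
[CH3COOH]_dilute = 6.235 × 10^-3 / 0.02000 = 0.3118 mol/L
Dilution factor = 100.0 / 20.38 = 4.907
[CH3COOH]_stock = 0.3118 × 4.907 = 1.530 mol/L

1.530 mol/L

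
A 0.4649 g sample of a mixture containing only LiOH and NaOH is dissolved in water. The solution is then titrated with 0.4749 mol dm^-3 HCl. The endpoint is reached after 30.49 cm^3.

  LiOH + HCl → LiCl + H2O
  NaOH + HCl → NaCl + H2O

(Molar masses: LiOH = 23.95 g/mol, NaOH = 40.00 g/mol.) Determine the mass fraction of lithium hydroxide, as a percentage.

n(HCl) = 0.03049 × 0.4749 = 0.01448 mol
Let x = n(LiOH), y = n(NaOH).
Titrant: 1x + 1y = 0.01448;  mass: 23.95x + 40.00y = 0.4649
Solving, x = 7.121 × 10^-3 mol, y = 7.359 × 10^-3 mol
mass of LiOH = 7.121 × 10^-3 × 23.95 = 0.1705 g
% LiOH = 0.1705 / 0.4649 × 100 = 36.68 %

36.68 %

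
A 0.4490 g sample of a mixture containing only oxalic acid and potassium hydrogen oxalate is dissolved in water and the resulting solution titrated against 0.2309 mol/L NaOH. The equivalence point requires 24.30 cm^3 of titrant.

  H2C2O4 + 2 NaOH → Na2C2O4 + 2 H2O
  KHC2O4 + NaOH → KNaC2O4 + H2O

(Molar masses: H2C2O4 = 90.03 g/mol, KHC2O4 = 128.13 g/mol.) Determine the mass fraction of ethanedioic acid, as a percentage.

32.56 %

n(NaOH) = 0.02430 × 0.2309 = 5.611 × 10^-3 mol
Let x = n(H2C2O4), y = n(KHC2O4).
Titrant: 2x + 1y = 5.611 × 10^-3;  mass: 90.03x + 128.13y = 0.4490
Solving, x = 1.624 × 10^-3 mol, y = 2.363 × 10^-3 mol
mass of H2C2O4 = 1.624 × 10^-3 × 90.03 = 0.1462 g
% H2C2O4 = 0.1462 / 0.4490 × 100 = 32.56 %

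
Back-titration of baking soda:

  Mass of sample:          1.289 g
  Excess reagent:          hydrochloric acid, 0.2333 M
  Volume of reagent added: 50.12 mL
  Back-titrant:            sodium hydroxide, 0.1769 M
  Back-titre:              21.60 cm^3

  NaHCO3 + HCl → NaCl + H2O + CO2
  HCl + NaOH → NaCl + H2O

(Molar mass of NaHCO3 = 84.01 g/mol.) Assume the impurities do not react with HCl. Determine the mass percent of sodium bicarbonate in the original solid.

51.31 %

n(HCl) added = 0.05012 × 0.2333 = 0.01169 mol
n(NaOH) used in back-titration = 0.02160 × 0.1769 = 3.821 × 10^-3 mol
n(HCl) left over = 3.821 × 10^-3 mol (1:1 ratio)
n(HCl) consumed by analyte = 0.01169 − 3.821 × 10^-3 = 7.872 × 10^-3 mol
n(NaHCO3) = 7.872 × 10^-3 mol (1:1 ratio)
mass of NaHCO3 = 7.872 × 10^-3 × 84.01 = 0.6613 g
% NaHCO3 = 0.6613 / 1.289 × 100 = 51.31 %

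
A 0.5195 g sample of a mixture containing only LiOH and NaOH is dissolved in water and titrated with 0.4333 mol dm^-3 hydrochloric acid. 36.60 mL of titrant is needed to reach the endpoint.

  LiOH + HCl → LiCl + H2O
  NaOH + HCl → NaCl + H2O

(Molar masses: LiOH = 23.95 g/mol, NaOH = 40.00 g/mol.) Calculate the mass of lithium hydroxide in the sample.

0.1714 g

n(HCl) = 0.03660 × 0.4333 = 0.01586 mol
Let x = n(LiOH), y = n(NaOH).
Titrant: 1x + 1y = 0.01586;  mass: 23.95x + 40.00y = 0.5195
Solving, x = 7.156 × 10^-3 mol, y = 8.703 × 10^-3 mol
mass of LiOH = 7.156 × 10^-3 × 23.95 = 0.1714 g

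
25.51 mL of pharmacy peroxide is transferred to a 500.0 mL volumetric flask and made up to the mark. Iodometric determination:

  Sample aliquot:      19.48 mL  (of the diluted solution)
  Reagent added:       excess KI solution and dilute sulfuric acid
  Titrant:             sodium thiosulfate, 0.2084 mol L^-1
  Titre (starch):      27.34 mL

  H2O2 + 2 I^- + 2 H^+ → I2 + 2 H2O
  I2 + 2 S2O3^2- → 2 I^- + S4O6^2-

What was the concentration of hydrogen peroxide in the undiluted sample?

n(S2O3^2-) = 0.02734 × 0.2084 = 5.698 × 10^-3 mol
n(I2) = n(S2O3^2-)/2 = 2.849 × 10^-3 mol
n(H2O2) in the aliquot = 2.849 × 10^-3 mol (1:1 ratio)
[H2O2]_dilute = 2.849 × 10^-3 / 0.01948 = 0.1462 mol/L
[H2O2]_original = 0.1462 × 500.0/25.51 = 2.866 mol/L

2.866 mol/L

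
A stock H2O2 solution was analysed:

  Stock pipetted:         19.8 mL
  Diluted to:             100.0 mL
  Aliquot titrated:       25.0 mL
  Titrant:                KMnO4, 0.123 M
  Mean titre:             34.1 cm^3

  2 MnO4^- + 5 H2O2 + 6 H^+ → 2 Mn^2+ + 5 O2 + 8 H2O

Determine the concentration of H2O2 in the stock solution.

2.12 M

n(KMnO4) = 0.0341 × 0.123 = 4.19 × 10^-3 mol
From the 5:2 ratio, n(H2O2) in the aliquot = 5/2 × 4.19 × 10^-3 = 0.0105 mol
[H2O2]_dilute = 0.0105 / 0.0250 = 0.419 mol/L
Dilution factor = 100.0 / 19.8 = 5.051
[H2O2]_stock = 0.419 × 5.051 = 2.12 mol/L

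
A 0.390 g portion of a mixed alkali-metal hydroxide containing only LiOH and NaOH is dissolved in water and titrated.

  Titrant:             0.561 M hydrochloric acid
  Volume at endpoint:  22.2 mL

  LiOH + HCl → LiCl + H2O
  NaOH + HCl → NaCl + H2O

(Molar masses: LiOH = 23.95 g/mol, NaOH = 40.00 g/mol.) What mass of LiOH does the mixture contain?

n(HCl) = 0.0222 × 0.561 = 0.0125 mol
Let x = n(LiOH), y = n(NaOH).
Titrant: 1x + 1y = 0.0125;  mass: 23.95x + 40.00y = 0.390
Solving, x = 6.74 × 10^-3 mol, y = 5.71 × 10^-3 mol
mass of LiOH = 6.74 × 10^-3 × 23.95 = 0.161 g

0.161 g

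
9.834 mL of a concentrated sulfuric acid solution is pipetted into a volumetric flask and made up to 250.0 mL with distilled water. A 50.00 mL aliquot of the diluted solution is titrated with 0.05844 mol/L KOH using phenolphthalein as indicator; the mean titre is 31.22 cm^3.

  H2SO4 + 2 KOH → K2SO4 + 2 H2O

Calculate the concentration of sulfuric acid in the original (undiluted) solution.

n(KOH) = 0.03122 × 0.05844 = 1.824 × 10^-3 mol
From the 1:2 ratio, n(H2SO4) in the aliquot = 1/2 × 1.824 × 10^-3 = 9.122 × 10^-4 mol
[H2SO4]_dilute = 9.122 × 10^-4 / 0.05000 = 0.01824 mol/L
Dilution factor = 250.0 / 9.834 = 25.42
[H2SO4]_stock = 0.01824 × 25.42 = 0.4638 mol/L

0.4638 mol/L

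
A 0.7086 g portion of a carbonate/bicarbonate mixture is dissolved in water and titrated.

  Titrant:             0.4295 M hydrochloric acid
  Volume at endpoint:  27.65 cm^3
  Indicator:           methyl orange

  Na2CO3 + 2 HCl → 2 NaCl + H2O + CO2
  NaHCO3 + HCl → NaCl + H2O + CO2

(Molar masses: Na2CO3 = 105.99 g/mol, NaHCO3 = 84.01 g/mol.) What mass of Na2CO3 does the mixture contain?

0.4939 g

n(HCl) = 0.02765 × 0.4295 = 0.01188 mol
Let x = n(Na2CO3), y = n(NaHCO3).
Titrant: 2x + 1y = 0.01188;  mass: 105.99x + 84.01y = 0.7086
Solving, x = 4.660 × 10^-3 mol, y = 2.555 × 10^-3 mol
mass of Na2CO3 = 4.660 × 10^-3 × 105.99 = 0.4939 g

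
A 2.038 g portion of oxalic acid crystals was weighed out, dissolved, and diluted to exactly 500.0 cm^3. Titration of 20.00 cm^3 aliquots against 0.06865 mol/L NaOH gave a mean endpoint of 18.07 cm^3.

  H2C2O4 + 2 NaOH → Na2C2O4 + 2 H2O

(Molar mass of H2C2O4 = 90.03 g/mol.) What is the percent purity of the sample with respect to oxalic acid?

n(NaOH) per titration = 0.01807 × 0.06865 = 1.241 × 10^-3 mol
From the 1:2 ratio, n(H2C2O4) in each aliquot = 1/2 × 1.241 × 10^-3 = 6.203 × 10^-4 mol
n(H2C2O4) in the whole flask = 6.203 × 10^-4 × 500.0/20.00 = 0.01551 mol
mass of H2C2O4 = 0.01551 × 90.03 = 1.396 g
% H2C2O4 = 1.396 / 2.038 × 100 = 68.50 %

68.50 %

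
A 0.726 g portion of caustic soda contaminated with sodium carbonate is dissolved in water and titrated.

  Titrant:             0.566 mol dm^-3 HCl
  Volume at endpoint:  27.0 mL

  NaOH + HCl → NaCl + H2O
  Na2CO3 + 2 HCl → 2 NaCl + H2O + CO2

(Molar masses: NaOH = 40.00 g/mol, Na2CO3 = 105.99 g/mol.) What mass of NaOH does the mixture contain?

0.258 g

n(HCl) = 0.0270 × 0.566 = 0.0153 mol
Let x = n(NaOH), y = n(Na2CO3).
Titrant: 1x + 2y = 0.0153;  mass: 40.00x + 105.99y = 0.726
Solving, x = 6.45 × 10^-3 mol, y = 4.41 × 10^-3 mol
mass of NaOH = 6.45 × 10^-3 × 40.00 = 0.258 g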